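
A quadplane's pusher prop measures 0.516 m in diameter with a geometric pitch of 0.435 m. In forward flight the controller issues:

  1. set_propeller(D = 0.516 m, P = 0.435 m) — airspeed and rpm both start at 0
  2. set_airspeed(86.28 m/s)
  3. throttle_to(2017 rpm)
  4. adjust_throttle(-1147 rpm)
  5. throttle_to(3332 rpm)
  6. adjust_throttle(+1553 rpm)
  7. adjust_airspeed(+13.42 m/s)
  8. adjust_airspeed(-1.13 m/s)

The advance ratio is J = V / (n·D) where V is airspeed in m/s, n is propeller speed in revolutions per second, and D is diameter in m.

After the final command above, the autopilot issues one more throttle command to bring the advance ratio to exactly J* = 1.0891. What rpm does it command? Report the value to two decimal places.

rpm = 10523.94

set_propeller: D = 0.516 m, P = 0.435 m (p = P/D = 0.843023); state ← (V=0, rpm=0)
set_airspeed(86.28): V ← 86.28 m/s
throttle_to(2017): rpm ← 2017
adjust_throttle(-1147): rpm ← 2017 -1147 = 870
throttle_to(3332): rpm ← 3332
adjust_throttle(+1553): rpm ← 3332 +1553 = 4885
adjust_airspeed(+13.42): V ← 86.28 +13.42 = 99.7 m/s
adjust_airspeed(-1.13): V ← 99.7 -1.13 = 98.57 m/s
final state: V = 98.57 m/s, rpm = 4885 → n = rpm/60 = 81.416667 rev/s
target J* = 1.0891; solve J* = V/(n·D) for n: n = V/(J*·D) = 98.57/(1.0891 × 0.516) = 175.399074 rev/s
rpm = 60·n = 10523.944456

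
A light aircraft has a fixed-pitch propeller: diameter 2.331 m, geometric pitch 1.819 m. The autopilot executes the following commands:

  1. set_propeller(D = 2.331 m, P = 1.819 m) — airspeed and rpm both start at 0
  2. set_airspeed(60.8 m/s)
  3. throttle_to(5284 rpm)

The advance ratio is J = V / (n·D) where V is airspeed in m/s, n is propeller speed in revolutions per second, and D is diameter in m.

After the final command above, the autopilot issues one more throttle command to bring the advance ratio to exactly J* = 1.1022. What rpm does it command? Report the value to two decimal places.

set_propeller: D = 2.331 m, P = 1.819 m (p = P/D = 0.780352); state ← (V=0, rpm=0)
set_airspeed(60.8): V ← 60.8 m/s
throttle_to(5284): rpm ← 5284
final state: V = 60.8 m/s, rpm = 5284 → n = rpm/60 = 88.066667 rev/s
target J* = 1.1022; solve J* = V/(n·D) for n: n = V/(J*·D) = 60.8/(1.1022 × 2.331) = 23.664694 rev/s
rpm = 60·n = 1419.881659

rpm = 1419.88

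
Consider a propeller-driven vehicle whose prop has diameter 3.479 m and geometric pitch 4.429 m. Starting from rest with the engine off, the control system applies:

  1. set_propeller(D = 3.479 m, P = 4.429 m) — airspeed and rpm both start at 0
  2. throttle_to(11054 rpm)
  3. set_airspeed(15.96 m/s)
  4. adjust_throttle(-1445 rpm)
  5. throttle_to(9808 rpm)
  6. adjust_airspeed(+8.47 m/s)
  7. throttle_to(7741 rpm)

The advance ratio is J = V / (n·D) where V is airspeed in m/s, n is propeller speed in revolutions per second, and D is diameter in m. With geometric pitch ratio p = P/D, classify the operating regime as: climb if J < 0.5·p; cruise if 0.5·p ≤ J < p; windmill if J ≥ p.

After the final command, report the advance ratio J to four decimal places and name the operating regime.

J = 0.0544, regime = climb

set_propeller: D = 3.479 m, P = 4.429 m (p = P/D = 1.273067); state ← (V=0, rpm=0)
throttle_to(11054): rpm ← 11054
set_airspeed(15.96): V ← 15.96 m/s
adjust_throttle(-1445): rpm ← 11054 -1445 = 9609
throttle_to(9808): rpm ← 9808
adjust_airspeed(+8.47): V ← 15.96 +8.47 = 24.43 m/s
throttle_to(7741): rpm ← 7741
final state: V = 24.43 m/s, rpm = 7741 → n = rpm/60 = 129.016667 rev/s
J = V / (n·D) = 24.43 / (129.016667 × 3.479) = 0.054428
regime bands: climb J<0.6365 | cruise [0.6365, 1.2731) | windmill J≥1.2731
J = 0.0544 → climb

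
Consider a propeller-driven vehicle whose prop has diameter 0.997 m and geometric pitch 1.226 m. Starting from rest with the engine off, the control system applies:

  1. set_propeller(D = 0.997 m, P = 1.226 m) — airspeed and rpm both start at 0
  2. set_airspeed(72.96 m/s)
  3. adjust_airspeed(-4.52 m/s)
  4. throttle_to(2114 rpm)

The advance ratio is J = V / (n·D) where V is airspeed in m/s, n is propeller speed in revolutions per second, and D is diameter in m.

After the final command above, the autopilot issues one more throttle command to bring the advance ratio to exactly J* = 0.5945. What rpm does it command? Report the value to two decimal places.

rpm = 6928.10

set_propeller: D = 0.997 m, P = 1.226 m (p = P/D = 1.229689); state ← (V=0, rpm=0)
set_airspeed(72.96): V ← 72.96 m/s
adjust_airspeed(-4.52): V ← 72.96 -4.52 = 68.44 m/s
throttle_to(2114): rpm ← 2114
final state: V = 68.44 m/s, rpm = 2114 → n = rpm/60 = 35.233333 rev/s
target J* = 0.5945; solve J* = V/(n·D) for n: n = V/(J*·D) = 68.44/(0.5945 × 0.997) = 115.468356 rev/s
rpm = 60·n = 6928.101377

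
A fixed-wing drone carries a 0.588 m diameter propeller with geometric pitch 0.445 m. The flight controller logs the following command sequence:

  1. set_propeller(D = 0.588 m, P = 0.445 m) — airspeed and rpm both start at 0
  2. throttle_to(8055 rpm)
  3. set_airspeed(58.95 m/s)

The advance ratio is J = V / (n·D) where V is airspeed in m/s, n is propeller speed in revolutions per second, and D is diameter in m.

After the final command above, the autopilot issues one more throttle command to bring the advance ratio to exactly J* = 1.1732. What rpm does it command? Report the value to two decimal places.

rpm = 5127.26

set_propeller: D = 0.588 m, P = 0.445 m (p = P/D = 0.756803); state ← (V=0, rpm=0)
throttle_to(8055): rpm ← 8055
set_airspeed(58.95): V ← 58.95 m/s
final state: V = 58.95 m/s, rpm = 8055 → n = rpm/60 = 134.250000 rev/s
target J* = 1.1732; solve J* = V/(n·D) for n: n = V/(J*·D) = 58.95/(1.1732 × 0.588) = 85.454400 rev/s
rpm = 60·n = 5127.263998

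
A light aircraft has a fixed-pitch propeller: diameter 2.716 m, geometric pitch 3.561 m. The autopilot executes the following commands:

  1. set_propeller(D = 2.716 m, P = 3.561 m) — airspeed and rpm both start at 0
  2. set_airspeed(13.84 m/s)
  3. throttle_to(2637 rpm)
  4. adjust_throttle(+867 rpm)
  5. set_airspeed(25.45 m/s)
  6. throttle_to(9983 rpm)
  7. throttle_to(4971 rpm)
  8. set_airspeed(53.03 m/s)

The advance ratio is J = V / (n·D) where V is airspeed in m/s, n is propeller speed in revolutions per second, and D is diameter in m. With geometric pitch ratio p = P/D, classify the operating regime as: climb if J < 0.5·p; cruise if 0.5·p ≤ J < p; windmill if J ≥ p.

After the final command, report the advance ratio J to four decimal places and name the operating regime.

set_propeller: D = 2.716 m, P = 3.561 m (p = P/D = 1.311119); state ← (V=0, rpm=0)
set_airspeed(13.84): V ← 13.84 m/s
throttle_to(2637): rpm ← 2637
adjust_throttle(+867): rpm ← 2637 +867 = 3504
set_airspeed(25.45): V ← 25.45 m/s
throttle_to(9983): rpm ← 9983
throttle_to(4971): rpm ← 4971
set_airspeed(53.03): V ← 53.03 m/s
final state: V = 53.03 m/s, rpm = 4971 → n = rpm/60 = 82.850000 rev/s
J = V / (n·D) = 53.03 / (82.850000 × 2.716) = 0.235667
regime bands: climb J<0.6556 | cruise [0.6556, 1.3111) | windmill J≥1.3111
J = 0.2357 → climb

J = 0.2357, regime = climb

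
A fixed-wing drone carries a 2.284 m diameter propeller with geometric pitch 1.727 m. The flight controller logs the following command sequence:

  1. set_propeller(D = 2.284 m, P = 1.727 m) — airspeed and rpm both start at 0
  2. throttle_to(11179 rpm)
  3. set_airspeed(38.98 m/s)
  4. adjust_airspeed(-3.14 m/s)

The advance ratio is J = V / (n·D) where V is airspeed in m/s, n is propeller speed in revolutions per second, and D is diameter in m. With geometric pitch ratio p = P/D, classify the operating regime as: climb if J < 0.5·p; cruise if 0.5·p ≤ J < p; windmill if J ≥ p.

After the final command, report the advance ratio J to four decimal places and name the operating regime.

J = 0.0842, regime = climb

set_propeller: D = 2.284 m, P = 1.727 m (p = P/D = 0.756130); state ← (V=0, rpm=0)
throttle_to(11179): rpm ← 11179
set_airspeed(38.98): V ← 38.98 m/s
adjust_airspeed(-3.14): V ← 38.98 -3.14 = 35.84 m/s
final state: V = 35.84 m/s, rpm = 11179 → n = rpm/60 = 186.316667 rev/s
J = V / (n·D) = 35.84 / (186.316667 × 2.284) = 0.084221
regime bands: climb J<0.3781 | cruise [0.3781, 0.7561) | windmill J≥0.7561
J = 0.0842 → climb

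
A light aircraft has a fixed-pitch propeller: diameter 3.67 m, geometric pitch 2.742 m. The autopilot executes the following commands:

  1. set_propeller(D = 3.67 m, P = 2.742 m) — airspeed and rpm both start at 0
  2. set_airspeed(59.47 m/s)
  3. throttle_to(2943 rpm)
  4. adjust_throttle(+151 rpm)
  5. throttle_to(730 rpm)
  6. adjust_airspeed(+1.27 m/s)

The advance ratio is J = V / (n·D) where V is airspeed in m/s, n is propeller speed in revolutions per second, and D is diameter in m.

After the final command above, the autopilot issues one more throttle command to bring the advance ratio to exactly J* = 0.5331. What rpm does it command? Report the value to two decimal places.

rpm = 1862.74

set_propeller: D = 3.67 m, P = 2.742 m (p = P/D = 0.747139); state ← (V=0, rpm=0)
set_airspeed(59.47): V ← 59.47 m/s
throttle_to(2943): rpm ← 2943
adjust_throttle(+151): rpm ← 2943 +151 = 3094
throttle_to(730): rpm ← 730
adjust_airspeed(+1.27): V ← 59.47 +1.27 = 60.74 m/s
final state: V = 60.74 m/s, rpm = 730 → n = rpm/60 = 12.166667 rev/s
target J* = 0.5331; solve J* = V/(n·D) for n: n = V/(J*·D) = 60.74/(0.5331 × 3.67) = 31.045599 rev/s
rpm = 60·n = 1862.735928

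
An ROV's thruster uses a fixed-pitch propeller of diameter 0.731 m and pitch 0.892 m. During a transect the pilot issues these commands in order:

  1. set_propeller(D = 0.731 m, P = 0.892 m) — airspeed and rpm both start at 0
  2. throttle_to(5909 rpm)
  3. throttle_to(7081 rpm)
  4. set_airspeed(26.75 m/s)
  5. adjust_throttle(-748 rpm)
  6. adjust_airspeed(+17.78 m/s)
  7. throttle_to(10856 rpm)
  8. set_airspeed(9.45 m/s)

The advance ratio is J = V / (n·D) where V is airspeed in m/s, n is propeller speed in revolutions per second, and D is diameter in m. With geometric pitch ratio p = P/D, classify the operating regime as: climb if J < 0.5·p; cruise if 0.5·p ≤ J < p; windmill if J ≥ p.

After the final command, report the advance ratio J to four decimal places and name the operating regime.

J = 0.0714, regime = climb

set_propeller: D = 0.731 m, P = 0.892 m (p = P/D = 1.220246); state ← (V=0, rpm=0)
throttle_to(5909): rpm ← 5909
throttle_to(7081): rpm ← 7081
set_airspeed(26.75): V ← 26.75 m/s
adjust_throttle(-748): rpm ← 7081 -748 = 6333
adjust_airspeed(+17.78): V ← 26.75 +17.78 = 44.53 m/s
throttle_to(10856): rpm ← 10856
set_airspeed(9.45): V ← 9.45 m/s
final state: V = 9.45 m/s, rpm = 10856 → n = rpm/60 = 180.933333 rev/s
J = V / (n·D) = 9.45 / (180.933333 × 0.731) = 0.071449
regime bands: climb J<0.6101 | cruise [0.6101, 1.2202) | windmill J≥1.2202
J = 0.0714 → climb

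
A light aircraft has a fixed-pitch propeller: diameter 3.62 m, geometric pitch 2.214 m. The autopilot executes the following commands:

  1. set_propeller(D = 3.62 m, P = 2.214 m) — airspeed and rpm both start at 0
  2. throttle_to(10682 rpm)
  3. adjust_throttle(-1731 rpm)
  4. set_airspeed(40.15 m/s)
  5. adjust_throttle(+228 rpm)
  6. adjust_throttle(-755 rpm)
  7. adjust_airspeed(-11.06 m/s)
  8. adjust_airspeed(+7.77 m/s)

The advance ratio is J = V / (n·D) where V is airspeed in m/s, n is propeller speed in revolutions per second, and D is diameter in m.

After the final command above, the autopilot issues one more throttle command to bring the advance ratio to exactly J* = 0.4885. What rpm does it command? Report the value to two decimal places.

set_propeller: D = 3.62 m, P = 2.214 m (p = P/D = 0.611602); state ← (V=0, rpm=0)
throttle_to(10682): rpm ← 10682
adjust_throttle(-1731): rpm ← 10682 -1731 = 8951
set_airspeed(40.15): V ← 40.15 m/s
adjust_throttle(+228): rpm ← 8951 +228 = 9179
adjust_throttle(-755): rpm ← 9179 -755 = 8424
adjust_airspeed(-11.06): V ← 40.15 -11.06 = 29.09 m/s
adjust_airspeed(+7.77): V ← 29.09 +7.77 = 36.86 m/s
final state: V = 36.86 m/s, rpm = 8424 → n = rpm/60 = 140.400000 rev/s
target J* = 0.4885; solve J* = V/(n·D) for n: n = V/(J*·D) = 36.86/(0.4885 × 3.62) = 20.844054 rev/s
rpm = 60·n = 1250.643248

rpm = 1250.64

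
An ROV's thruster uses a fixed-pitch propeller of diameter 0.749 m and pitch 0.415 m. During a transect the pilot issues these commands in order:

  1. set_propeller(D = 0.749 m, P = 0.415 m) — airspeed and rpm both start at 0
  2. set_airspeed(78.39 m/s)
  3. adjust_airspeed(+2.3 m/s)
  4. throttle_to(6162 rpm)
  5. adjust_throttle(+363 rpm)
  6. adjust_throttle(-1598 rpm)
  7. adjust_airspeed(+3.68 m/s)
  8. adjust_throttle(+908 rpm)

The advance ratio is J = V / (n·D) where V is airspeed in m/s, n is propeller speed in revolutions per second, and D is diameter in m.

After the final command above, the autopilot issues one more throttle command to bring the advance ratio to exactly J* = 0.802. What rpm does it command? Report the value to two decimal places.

rpm = 8427.20

set_propeller: D = 0.749 m, P = 0.415 m (p = P/D = 0.554072); state ← (V=0, rpm=0)
set_airspeed(78.39): V ← 78.39 m/s
adjust_airspeed(+2.3): V ← 78.39 +2.3 = 80.69 m/s
throttle_to(6162): rpm ← 6162
adjust_throttle(+363): rpm ← 6162 +363 = 6525
adjust_throttle(-1598): rpm ← 6525 -1598 = 4927
adjust_airspeed(+3.68): V ← 80.69 +3.68 = 84.37 m/s
adjust_throttle(+908): rpm ← 4927 +908 = 5835
final state: V = 84.37 m/s, rpm = 5835 → n = rpm/60 = 97.250000 rev/s
target J* = 0.802; solve J* = V/(n·D) for n: n = V/(J*·D) = 84.37/(0.802 × 0.749) = 140.453273 rev/s
rpm = 60·n = 8427.196362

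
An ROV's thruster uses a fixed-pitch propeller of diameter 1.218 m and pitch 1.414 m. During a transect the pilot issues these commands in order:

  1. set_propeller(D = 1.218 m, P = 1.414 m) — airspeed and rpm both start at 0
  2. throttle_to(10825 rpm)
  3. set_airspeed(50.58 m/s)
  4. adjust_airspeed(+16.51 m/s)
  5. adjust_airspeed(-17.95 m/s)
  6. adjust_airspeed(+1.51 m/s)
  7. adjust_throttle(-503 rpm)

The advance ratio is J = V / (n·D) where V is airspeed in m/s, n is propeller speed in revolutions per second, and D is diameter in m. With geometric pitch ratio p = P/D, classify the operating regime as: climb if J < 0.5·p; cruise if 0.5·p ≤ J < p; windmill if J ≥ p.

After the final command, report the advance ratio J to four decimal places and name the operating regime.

J = 0.2417, regime = climb

set_propeller: D = 1.218 m, P = 1.414 m (p = P/D = 1.160920); state ← (V=0, rpm=0)
throttle_to(10825): rpm ← 10825
set_airspeed(50.58): V ← 50.58 m/s
adjust_airspeed(+16.51): V ← 50.58 +16.51 = 67.09 m/s
adjust_airspeed(-17.95): V ← 67.09 -17.95 = 49.14 m/s
adjust_airspeed(+1.51): V ← 49.14 +1.51 = 50.65 m/s
adjust_throttle(-503): rpm ← 10825 -503 = 10322
final state: V = 50.65 m/s, rpm = 10322 → n = rpm/60 = 172.033333 rev/s
J = V / (n·D) = 50.65 / (172.033333 × 1.218) = 0.241724
regime bands: climb J<0.5805 | cruise [0.5805, 1.1609) | windmill J≥1.1609
J = 0.2417 → climb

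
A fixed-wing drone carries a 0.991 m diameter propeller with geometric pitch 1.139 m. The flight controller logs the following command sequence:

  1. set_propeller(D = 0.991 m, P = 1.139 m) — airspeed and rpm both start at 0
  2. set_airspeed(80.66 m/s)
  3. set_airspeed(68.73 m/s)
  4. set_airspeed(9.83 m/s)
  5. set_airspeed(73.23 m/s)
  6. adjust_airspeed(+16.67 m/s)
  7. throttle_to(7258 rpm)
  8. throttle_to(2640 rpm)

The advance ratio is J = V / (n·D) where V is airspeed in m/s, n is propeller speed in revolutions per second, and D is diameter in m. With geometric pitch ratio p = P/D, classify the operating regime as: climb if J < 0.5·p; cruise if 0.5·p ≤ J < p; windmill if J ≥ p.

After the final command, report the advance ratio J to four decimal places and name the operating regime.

set_propeller: D = 0.991 m, P = 1.139 m (p = P/D = 1.149344); state ← (V=0, rpm=0)
set_airspeed(80.66): V ← 80.66 m/s
set_airspeed(68.73): V ← 68.73 m/s
set_airspeed(9.83): V ← 9.83 m/s
set_airspeed(73.23): V ← 73.23 m/s
adjust_airspeed(+16.67): V ← 73.23 +16.67 = 89.9 m/s
throttle_to(7258): rpm ← 7258
throttle_to(2640): rpm ← 2640
final state: V = 89.9 m/s, rpm = 2640 → n = rpm/60 = 44.000000 rev/s
J = V / (n·D) = 89.9 / (44.000000 × 0.991) = 2.061737
regime bands: climb J<0.5747 | cruise [0.5747, 1.1493) | windmill J≥1.1493
J = 2.0617 → windmill

J = 2.0617, regime = windmill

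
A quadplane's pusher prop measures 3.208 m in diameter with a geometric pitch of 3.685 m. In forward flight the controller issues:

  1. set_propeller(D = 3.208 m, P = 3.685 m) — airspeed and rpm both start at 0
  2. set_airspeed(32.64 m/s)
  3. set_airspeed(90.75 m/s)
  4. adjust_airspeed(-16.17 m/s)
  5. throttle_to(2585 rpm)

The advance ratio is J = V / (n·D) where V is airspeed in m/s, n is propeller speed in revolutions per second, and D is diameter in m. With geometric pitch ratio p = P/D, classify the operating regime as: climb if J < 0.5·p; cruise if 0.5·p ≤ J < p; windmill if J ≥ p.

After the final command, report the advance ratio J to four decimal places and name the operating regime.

J = 0.5396, regime = climb

set_propeller: D = 3.208 m, P = 3.685 m (p = P/D = 1.148691); state ← (V=0, rpm=0)
set_airspeed(32.64): V ← 32.64 m/s
set_airspeed(90.75): V ← 90.75 m/s
adjust_airspeed(-16.17): V ← 90.75 -16.17 = 74.58 m/s
throttle_to(2585): rpm ← 2585
final state: V = 74.58 m/s, rpm = 2585 → n = rpm/60 = 43.083333 rev/s
J = V / (n·D) = 74.58 / (43.083333 × 3.208) = 0.539608
regime bands: climb J<0.5743 | cruise [0.5743, 1.1487) | windmill J≥1.1487
J = 0.5396 → climb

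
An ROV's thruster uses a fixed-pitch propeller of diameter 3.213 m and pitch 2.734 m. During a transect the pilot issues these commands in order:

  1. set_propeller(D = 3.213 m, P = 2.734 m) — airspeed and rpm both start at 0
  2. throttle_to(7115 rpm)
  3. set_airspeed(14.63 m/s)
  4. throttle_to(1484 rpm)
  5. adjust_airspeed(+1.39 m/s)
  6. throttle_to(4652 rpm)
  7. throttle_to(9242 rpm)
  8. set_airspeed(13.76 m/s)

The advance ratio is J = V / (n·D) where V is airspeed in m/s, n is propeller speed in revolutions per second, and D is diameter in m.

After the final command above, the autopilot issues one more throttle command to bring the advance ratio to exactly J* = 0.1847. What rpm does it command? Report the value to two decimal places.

set_propeller: D = 3.213 m, P = 2.734 m (p = P/D = 0.850918); state ← (V=0, rpm=0)
throttle_to(7115): rpm ← 7115
set_airspeed(14.63): V ← 14.63 m/s
throttle_to(1484): rpm ← 1484
adjust_airspeed(+1.39): V ← 14.63 +1.39 = 16.02 m/s
throttle_to(4652): rpm ← 4652
throttle_to(9242): rpm ← 9242
set_airspeed(13.76): V ← 13.76 m/s
final state: V = 13.76 m/s, rpm = 9242 → n = rpm/60 = 154.033333 rev/s
target J* = 0.1847; solve J* = V/(n·D) for n: n = V/(J*·D) = 13.76/(0.1847 × 3.213) = 23.186800 rev/s
rpm = 60·n = 1391.207990

rpm = 1391.21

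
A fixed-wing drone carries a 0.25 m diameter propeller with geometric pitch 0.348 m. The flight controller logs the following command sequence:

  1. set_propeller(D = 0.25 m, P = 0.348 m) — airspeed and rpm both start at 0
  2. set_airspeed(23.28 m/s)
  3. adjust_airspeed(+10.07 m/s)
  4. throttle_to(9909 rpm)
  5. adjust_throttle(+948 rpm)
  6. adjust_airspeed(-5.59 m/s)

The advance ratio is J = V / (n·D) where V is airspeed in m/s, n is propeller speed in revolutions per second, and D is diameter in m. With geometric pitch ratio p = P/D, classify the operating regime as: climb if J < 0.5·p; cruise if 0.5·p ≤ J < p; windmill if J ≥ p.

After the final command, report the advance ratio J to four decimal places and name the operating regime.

set_propeller: D = 0.25 m, P = 0.348 m (p = P/D = 1.392000); state ← (V=0, rpm=0)
set_airspeed(23.28): V ← 23.28 m/s
adjust_airspeed(+10.07): V ← 23.28 +10.07 = 33.35 m/s
throttle_to(9909): rpm ← 9909
adjust_throttle(+948): rpm ← 9909 +948 = 10857
adjust_airspeed(-5.59): V ← 33.35 -5.59 = 27.76 m/s
final state: V = 27.76 m/s, rpm = 10857 → n = rpm/60 = 180.950000 rev/s
J = V / (n·D) = 27.76 / (180.950000 × 0.25) = 0.613650
regime bands: climb J<0.6960 | cruise [0.6960, 1.3920) | windmill J≥1.3920
J = 0.6137 → climb

J = 0.6137, regime = climb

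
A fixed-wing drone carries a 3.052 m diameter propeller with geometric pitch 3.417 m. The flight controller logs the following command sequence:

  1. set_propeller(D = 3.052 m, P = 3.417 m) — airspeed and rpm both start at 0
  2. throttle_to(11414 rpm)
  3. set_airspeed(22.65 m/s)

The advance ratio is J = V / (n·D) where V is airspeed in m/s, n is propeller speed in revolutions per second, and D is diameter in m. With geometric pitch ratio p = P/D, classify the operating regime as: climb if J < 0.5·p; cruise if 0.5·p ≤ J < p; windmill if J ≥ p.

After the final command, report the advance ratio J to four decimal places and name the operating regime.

J = 0.0390, regime = climb

set_propeller: D = 3.052 m, P = 3.417 m (p = P/D = 1.119594); state ← (V=0, rpm=0)
throttle_to(11414): rpm ← 11414
set_airspeed(22.65): V ← 22.65 m/s
final state: V = 22.65 m/s, rpm = 11414 → n = rpm/60 = 190.233333 rev/s
J = V / (n·D) = 22.65 / (190.233333 × 3.052) = 0.039012
regime bands: climb J<0.5598 | cruise [0.5598, 1.1196) | windmill J≥1.1196
J = 0.0390 → climb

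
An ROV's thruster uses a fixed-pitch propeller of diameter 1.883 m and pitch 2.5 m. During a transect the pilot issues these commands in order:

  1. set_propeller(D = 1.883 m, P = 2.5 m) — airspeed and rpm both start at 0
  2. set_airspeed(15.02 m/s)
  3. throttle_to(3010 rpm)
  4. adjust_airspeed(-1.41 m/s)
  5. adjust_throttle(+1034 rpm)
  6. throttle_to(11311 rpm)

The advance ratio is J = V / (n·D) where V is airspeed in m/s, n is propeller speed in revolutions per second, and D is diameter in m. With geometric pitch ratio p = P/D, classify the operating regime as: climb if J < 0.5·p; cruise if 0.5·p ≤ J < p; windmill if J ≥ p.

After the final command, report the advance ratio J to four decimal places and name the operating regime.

J = 0.0383, regime = climb

set_propeller: D = 1.883 m, P = 2.5 m (p = P/D = 1.327669); state ← (V=0, rpm=0)
set_airspeed(15.02): V ← 15.02 m/s
throttle_to(3010): rpm ← 3010
adjust_airspeed(-1.41): V ← 15.02 -1.41 = 13.61 m/s
adjust_throttle(+1034): rpm ← 3010 +1034 = 4044
throttle_to(11311): rpm ← 11311
final state: V = 13.61 m/s, rpm = 11311 → n = rpm/60 = 188.516667 rev/s
J = V / (n·D) = 13.61 / (188.516667 × 1.883) = 0.038341
regime bands: climb J<0.6638 | cruise [0.6638, 1.3277) | windmill J≥1.3277
J = 0.0383 → climb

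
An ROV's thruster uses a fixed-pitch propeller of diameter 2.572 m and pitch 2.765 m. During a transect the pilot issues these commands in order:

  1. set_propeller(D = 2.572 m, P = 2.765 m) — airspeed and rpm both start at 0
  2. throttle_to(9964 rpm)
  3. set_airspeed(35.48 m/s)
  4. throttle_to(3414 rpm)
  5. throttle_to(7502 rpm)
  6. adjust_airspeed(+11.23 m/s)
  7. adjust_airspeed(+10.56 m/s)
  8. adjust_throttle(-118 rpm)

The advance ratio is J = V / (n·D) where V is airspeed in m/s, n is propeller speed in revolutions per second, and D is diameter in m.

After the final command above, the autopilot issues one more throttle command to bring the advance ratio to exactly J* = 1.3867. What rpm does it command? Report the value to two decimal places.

rpm = 963.44

set_propeller: D = 2.572 m, P = 2.765 m (p = P/D = 1.075039); state ← (V=0, rpm=0)
throttle_to(9964): rpm ← 9964
set_airspeed(35.48): V ← 35.48 m/s
throttle_to(3414): rpm ← 3414
throttle_to(7502): rpm ← 7502
adjust_airspeed(+11.23): V ← 35.48 +11.23 = 46.71 m/s
adjust_airspeed(+10.56): V ← 46.71 +10.56 = 57.27 m/s
adjust_throttle(-118): rpm ← 7502 -118 = 7384
final state: V = 57.27 m/s, rpm = 7384 → n = rpm/60 = 123.066667 rev/s
target J* = 1.3867; solve J* = V/(n·D) for n: n = V/(J*·D) = 57.27/(1.3867 × 2.572) = 16.057344 rev/s
rpm = 60·n = 963.440622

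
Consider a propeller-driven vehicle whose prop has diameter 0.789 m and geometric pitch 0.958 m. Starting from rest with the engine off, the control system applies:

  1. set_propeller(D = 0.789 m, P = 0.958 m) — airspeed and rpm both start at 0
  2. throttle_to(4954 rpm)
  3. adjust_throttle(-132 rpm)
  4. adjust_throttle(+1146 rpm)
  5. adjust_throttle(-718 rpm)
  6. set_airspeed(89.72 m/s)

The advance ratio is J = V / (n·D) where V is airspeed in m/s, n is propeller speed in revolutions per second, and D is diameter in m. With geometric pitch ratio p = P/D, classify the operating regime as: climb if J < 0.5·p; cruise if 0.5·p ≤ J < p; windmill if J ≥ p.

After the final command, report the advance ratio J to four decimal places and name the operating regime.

J = 1.2996, regime = windmill

set_propeller: D = 0.789 m, P = 0.958 m (p = P/D = 1.214195); state ← (V=0, rpm=0)
throttle_to(4954): rpm ← 4954
adjust_throttle(-132): rpm ← 4954 -132 = 4822
adjust_throttle(+1146): rpm ← 4822 +1146 = 5968
adjust_throttle(-718): rpm ← 5968 -718 = 5250
set_airspeed(89.72): V ← 89.72 m/s
final state: V = 89.72 m/s, rpm = 5250 → n = rpm/60 = 87.500000 rev/s
J = V / (n·D) = 89.72 / (87.500000 × 0.789) = 1.299584
regime bands: climb J<0.6071 | cruise [0.6071, 1.2142) | windmill J≥1.2142
J = 1.2996 → windmill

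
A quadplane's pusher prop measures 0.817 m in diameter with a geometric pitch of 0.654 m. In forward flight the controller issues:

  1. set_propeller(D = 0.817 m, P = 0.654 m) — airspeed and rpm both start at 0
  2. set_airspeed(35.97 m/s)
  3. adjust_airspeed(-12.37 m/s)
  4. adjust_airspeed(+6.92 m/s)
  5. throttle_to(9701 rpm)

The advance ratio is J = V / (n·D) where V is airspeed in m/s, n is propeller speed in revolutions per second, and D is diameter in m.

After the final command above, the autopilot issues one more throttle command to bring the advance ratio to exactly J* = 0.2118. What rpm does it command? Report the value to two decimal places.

rpm = 10582.49

set_propeller: D = 0.817 m, P = 0.654 m (p = P/D = 0.800490); state ← (V=0, rpm=0)
set_airspeed(35.97): V ← 35.97 m/s
adjust_airspeed(-12.37): V ← 35.97 -12.37 = 23.6 m/s
adjust_airspeed(+6.92): V ← 23.6 +6.92 = 30.52 m/s
throttle_to(9701): rpm ← 9701
final state: V = 30.52 m/s, rpm = 9701 → n = rpm/60 = 161.683333 rev/s
target J* = 0.2118; solve J* = V/(n·D) for n: n = V/(J*·D) = 30.52/(0.2118 × 0.817) = 176.374793 rev/s
rpm = 60·n = 10582.487578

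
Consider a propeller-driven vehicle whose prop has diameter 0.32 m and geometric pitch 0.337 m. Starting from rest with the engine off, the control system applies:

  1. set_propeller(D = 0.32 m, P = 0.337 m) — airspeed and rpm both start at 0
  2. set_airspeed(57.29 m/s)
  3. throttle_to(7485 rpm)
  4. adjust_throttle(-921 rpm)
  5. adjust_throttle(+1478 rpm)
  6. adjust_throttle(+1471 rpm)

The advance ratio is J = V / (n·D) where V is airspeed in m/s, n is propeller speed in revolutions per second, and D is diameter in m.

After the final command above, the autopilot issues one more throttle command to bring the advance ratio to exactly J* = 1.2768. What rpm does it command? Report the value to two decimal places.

set_propeller: D = 0.32 m, P = 0.337 m (p = P/D = 1.053125); state ← (V=0, rpm=0)
set_airspeed(57.29): V ← 57.29 m/s
throttle_to(7485): rpm ← 7485
adjust_throttle(-921): rpm ← 7485 -921 = 6564
adjust_throttle(+1478): rpm ← 6564 +1478 = 8042
adjust_throttle(+1471): rpm ← 8042 +1471 = 9513
final state: V = 57.29 m/s, rpm = 9513 → n = rpm/60 = 158.550000 rev/s
target J* = 1.2768; solve J* = V/(n·D) for n: n = V/(J*·D) = 57.29/(1.2768 × 0.32) = 140.218711 rev/s
rpm = 60·n = 8413.122650

rpm = 8413.12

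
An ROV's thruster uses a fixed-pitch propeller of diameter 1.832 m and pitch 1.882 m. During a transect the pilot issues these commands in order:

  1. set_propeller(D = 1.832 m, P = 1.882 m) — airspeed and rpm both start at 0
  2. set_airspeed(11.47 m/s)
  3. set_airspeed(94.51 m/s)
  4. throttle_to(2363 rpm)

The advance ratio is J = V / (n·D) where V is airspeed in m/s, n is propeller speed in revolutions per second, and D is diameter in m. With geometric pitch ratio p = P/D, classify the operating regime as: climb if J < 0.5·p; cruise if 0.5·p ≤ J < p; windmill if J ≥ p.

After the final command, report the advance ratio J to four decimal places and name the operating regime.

J = 1.3099, regime = windmill

set_propeller: D = 1.832 m, P = 1.882 m (p = P/D = 1.027293); state ← (V=0, rpm=0)
set_airspeed(11.47): V ← 11.47 m/s
set_airspeed(94.51): V ← 94.51 m/s
throttle_to(2363): rpm ← 2363
final state: V = 94.51 m/s, rpm = 2363 → n = rpm/60 = 39.383333 rev/s
J = V / (n·D) = 94.51 / (39.383333 × 1.832) = 1.309905
regime bands: climb J<0.5136 | cruise [0.5136, 1.0273) | windmill J≥1.0273
J = 1.3099 → windmill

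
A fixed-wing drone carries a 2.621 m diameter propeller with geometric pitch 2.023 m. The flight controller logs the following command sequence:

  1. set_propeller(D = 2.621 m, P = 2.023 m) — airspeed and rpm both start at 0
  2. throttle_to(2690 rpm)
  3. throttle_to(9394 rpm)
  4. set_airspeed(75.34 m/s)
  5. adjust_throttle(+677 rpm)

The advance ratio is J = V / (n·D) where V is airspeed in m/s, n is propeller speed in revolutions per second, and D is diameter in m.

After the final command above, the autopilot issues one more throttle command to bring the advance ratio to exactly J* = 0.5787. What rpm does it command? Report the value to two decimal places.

set_propeller: D = 2.621 m, P = 2.023 m (p = P/D = 0.771843); state ← (V=0, rpm=0)
throttle_to(2690): rpm ← 2690
throttle_to(9394): rpm ← 9394
set_airspeed(75.34): V ← 75.34 m/s
adjust_throttle(+677): rpm ← 9394 +677 = 10071
final state: V = 75.34 m/s, rpm = 10071 → n = rpm/60 = 167.850000 rev/s
target J* = 0.5787; solve J* = V/(n·D) for n: n = V/(J*·D) = 75.34/(0.5787 × 2.621) = 49.671253 rev/s
rpm = 60·n = 2980.275159

rpm = 2980.28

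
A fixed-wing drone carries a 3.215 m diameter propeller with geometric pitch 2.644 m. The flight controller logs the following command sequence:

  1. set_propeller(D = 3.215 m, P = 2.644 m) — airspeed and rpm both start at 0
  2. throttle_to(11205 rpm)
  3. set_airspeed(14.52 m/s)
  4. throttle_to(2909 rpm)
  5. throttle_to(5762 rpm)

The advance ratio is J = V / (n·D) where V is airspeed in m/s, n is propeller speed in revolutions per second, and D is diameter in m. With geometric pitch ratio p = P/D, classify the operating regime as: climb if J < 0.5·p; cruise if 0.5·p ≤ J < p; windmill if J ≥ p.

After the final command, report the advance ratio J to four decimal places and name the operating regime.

J = 0.0470, regime = climb

set_propeller: D = 3.215 m, P = 2.644 m (p = P/D = 0.822395); state ← (V=0, rpm=0)
throttle_to(11205): rpm ← 11205
set_airspeed(14.52): V ← 14.52 m/s
throttle_to(2909): rpm ← 2909
throttle_to(5762): rpm ← 5762
final state: V = 14.52 m/s, rpm = 5762 → n = rpm/60 = 96.033333 rev/s
J = V / (n·D) = 14.52 / (96.033333 × 3.215) = 0.047029
regime bands: climb J<0.4112 | cruise [0.4112, 0.8224) | windmill J≥0.8224
J = 0.0470 → climb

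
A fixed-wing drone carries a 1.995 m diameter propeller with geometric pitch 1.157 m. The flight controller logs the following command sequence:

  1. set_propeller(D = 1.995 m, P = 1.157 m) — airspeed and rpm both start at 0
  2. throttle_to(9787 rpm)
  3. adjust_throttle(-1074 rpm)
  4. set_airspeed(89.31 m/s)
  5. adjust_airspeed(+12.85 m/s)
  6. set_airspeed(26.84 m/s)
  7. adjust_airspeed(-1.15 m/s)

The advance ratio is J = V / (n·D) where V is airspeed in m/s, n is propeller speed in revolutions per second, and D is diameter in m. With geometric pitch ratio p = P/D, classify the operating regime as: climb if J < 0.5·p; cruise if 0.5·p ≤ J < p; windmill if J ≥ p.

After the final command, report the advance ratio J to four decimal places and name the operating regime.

J = 0.0887, regime = climb

set_propeller: D = 1.995 m, P = 1.157 m (p = P/D = 0.579950); state ← (V=0, rpm=0)
throttle_to(9787): rpm ← 9787
adjust_throttle(-1074): rpm ← 9787 -1074 = 8713
set_airspeed(89.31): V ← 89.31 m/s
adjust_airspeed(+12.85): V ← 89.31 +12.85 = 102.16 m/s
set_airspeed(26.84): V ← 26.84 m/s
adjust_airspeed(-1.15): V ← 26.84 -1.15 = 25.69 m/s
final state: V = 25.69 m/s, rpm = 8713 → n = rpm/60 = 145.216667 rev/s
J = V / (n·D) = 25.69 / (145.216667 × 1.995) = 0.088676
regime bands: climb J<0.2900 | cruise [0.2900, 0.5799) | windmill J≥0.5799
J = 0.0887 → climb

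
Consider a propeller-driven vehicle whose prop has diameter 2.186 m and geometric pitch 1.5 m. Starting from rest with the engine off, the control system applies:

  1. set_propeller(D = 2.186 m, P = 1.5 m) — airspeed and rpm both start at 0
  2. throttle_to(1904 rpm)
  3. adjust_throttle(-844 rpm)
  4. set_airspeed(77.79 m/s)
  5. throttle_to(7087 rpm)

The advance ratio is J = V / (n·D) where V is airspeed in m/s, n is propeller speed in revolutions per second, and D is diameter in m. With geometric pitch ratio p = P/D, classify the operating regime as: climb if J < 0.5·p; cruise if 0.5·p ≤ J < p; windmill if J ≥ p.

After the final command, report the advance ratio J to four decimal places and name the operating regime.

set_propeller: D = 2.186 m, P = 1.5 m (p = P/D = 0.686185); state ← (V=0, rpm=0)
throttle_to(1904): rpm ← 1904
adjust_throttle(-844): rpm ← 1904 -844 = 1060
set_airspeed(77.79): V ← 77.79 m/s
throttle_to(7087): rpm ← 7087
final state: V = 77.79 m/s, rpm = 7087 → n = rpm/60 = 118.116667 rev/s
J = V / (n·D) = 77.79 / (118.116667 × 2.186) = 0.301275
regime bands: climb J<0.3431 | cruise [0.3431, 0.6862) | windmill J≥0.6862
J = 0.3013 → climb

J = 0.3013, regime = climb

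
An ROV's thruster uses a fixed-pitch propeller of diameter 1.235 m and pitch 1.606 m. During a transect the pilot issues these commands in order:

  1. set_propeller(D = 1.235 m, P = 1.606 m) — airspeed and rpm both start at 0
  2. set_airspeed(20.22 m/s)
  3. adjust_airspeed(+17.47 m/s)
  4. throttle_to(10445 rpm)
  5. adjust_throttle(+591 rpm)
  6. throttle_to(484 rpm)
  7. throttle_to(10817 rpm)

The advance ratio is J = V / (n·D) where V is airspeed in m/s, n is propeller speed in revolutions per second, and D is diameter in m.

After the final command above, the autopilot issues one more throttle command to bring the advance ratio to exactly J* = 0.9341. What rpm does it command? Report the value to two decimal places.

rpm = 1960.28

set_propeller: D = 1.235 m, P = 1.606 m (p = P/D = 1.300405); state ← (V=0, rpm=0)
set_airspeed(20.22): V ← 20.22 m/s
adjust_airspeed(+17.47): V ← 20.22 +17.47 = 37.69 m/s
throttle_to(10445): rpm ← 10445
adjust_throttle(+591): rpm ← 10445 +591 = 11036
throttle_to(484): rpm ← 484
throttle_to(10817): rpm ← 10817
final state: V = 37.69 m/s, rpm = 10817 → n = rpm/60 = 180.283333 rev/s
target J* = 0.9341; solve J* = V/(n·D) for n: n = V/(J*·D) = 37.69/(0.9341 × 1.235) = 32.671254 rev/s
rpm = 60·n = 1960.275257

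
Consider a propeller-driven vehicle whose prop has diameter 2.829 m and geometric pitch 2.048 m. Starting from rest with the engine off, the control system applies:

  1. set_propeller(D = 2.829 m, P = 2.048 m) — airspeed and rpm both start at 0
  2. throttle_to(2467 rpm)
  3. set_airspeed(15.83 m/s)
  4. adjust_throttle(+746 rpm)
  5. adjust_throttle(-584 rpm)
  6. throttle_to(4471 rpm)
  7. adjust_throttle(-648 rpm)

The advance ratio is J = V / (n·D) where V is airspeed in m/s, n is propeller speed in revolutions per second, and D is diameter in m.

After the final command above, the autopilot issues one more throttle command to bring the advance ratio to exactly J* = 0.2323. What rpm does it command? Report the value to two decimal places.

set_propeller: D = 2.829 m, P = 2.048 m (p = P/D = 0.723931); state ← (V=0, rpm=0)
throttle_to(2467): rpm ← 2467
set_airspeed(15.83): V ← 15.83 m/s
adjust_throttle(+746): rpm ← 2467 +746 = 3213
adjust_throttle(-584): rpm ← 3213 -584 = 2629
throttle_to(4471): rpm ← 4471
adjust_throttle(-648): rpm ← 4471 -648 = 3823
final state: V = 15.83 m/s, rpm = 3823 → n = rpm/60 = 63.716667 rev/s
target J* = 0.2323; solve J* = V/(n·D) for n: n = V/(J*·D) = 15.83/(0.2323 × 2.829) = 24.087890 rev/s
rpm = 60·n = 1445.273395

rpm = 1445.27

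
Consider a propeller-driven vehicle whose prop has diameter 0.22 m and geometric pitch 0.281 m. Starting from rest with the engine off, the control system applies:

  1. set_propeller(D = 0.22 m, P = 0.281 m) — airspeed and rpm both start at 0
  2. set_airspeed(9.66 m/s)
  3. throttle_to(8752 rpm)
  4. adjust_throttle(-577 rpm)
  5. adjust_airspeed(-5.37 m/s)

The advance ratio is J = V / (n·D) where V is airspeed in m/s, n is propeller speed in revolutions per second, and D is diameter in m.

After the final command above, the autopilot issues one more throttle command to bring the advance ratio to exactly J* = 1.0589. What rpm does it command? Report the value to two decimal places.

set_propeller: D = 0.22 m, P = 0.281 m (p = P/D = 1.277273); state ← (V=0, rpm=0)
set_airspeed(9.66): V ← 9.66 m/s
throttle_to(8752): rpm ← 8752
adjust_throttle(-577): rpm ← 8752 -577 = 8175
adjust_airspeed(-5.37): V ← 9.66 -5.37 = 4.29 m/s
final state: V = 4.29 m/s, rpm = 8175 → n = rpm/60 = 136.250000 rev/s
target J* = 1.0589; solve J* = V/(n·D) for n: n = V/(J*·D) = 4.29/(1.0589 × 0.22) = 18.415337 rev/s
rpm = 60·n = 1104.920200

rpm = 1104.92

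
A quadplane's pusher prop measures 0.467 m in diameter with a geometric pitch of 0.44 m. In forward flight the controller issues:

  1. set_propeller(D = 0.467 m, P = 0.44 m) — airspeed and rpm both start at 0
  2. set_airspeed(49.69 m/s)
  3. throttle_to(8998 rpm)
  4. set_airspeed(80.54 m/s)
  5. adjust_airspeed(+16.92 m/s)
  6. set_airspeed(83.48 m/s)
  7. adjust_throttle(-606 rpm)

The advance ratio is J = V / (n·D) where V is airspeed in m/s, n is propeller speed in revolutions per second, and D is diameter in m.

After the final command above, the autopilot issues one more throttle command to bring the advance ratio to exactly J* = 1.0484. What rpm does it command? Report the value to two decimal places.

set_propeller: D = 0.467 m, P = 0.44 m (p = P/D = 0.942184); state ← (V=0, rpm=0)
set_airspeed(49.69): V ← 49.69 m/s
throttle_to(8998): rpm ← 8998
set_airspeed(80.54): V ← 80.54 m/s
adjust_airspeed(+16.92): V ← 80.54 +16.92 = 97.46 m/s
set_airspeed(83.48): V ← 83.48 m/s
adjust_throttle(-606): rpm ← 8998 -606 = 8392
final state: V = 83.48 m/s, rpm = 8392 → n = rpm/60 = 139.866667 rev/s
target J* = 1.0484; solve J* = V/(n·D) for n: n = V/(J*·D) = 83.48/(1.0484 × 0.467) = 170.505561 rev/s
rpm = 60·n = 10230.333650

rpm = 10230.33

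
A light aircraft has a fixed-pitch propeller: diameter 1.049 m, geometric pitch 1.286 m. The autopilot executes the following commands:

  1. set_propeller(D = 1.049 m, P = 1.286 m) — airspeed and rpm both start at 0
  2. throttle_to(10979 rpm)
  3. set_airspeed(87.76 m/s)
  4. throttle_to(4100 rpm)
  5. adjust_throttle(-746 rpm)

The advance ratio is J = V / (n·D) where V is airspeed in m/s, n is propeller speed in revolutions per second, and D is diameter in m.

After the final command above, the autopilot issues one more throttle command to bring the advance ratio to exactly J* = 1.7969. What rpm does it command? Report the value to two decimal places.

set_propeller: D = 1.049 m, P = 1.286 m (p = P/D = 1.225929); state ← (V=0, rpm=0)
throttle_to(10979): rpm ← 10979
set_airspeed(87.76): V ← 87.76 m/s
throttle_to(4100): rpm ← 4100
adjust_throttle(-746): rpm ← 4100 -746 = 3354
final state: V = 87.76 m/s, rpm = 3354 → n = rpm/60 = 55.900000 rev/s
target J* = 1.7969; solve J* = V/(n·D) for n: n = V/(J*·D) = 87.76/(1.7969 × 1.049) = 46.558311 rev/s
rpm = 60·n = 2793.498664

rpm = 2793.50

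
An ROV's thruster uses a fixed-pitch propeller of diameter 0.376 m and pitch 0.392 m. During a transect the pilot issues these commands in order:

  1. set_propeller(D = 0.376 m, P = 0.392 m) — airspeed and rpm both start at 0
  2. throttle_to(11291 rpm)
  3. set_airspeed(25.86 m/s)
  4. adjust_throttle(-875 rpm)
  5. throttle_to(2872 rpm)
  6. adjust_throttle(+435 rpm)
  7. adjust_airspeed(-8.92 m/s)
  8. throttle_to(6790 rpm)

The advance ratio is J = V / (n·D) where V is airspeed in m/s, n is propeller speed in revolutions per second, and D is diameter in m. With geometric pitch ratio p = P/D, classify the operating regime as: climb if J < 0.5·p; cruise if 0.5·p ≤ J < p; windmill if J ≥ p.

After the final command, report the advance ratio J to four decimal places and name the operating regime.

set_propeller: D = 0.376 m, P = 0.392 m (p = P/D = 1.042553); state ← (V=0, rpm=0)
throttle_to(11291): rpm ← 11291
set_airspeed(25.86): V ← 25.86 m/s
adjust_throttle(-875): rpm ← 11291 -875 = 10416
throttle_to(2872): rpm ← 2872
adjust_throttle(+435): rpm ← 2872 +435 = 3307
adjust_airspeed(-8.92): V ← 25.86 -8.92 = 16.94 m/s
throttle_to(6790): rpm ← 6790
final state: V = 16.94 m/s, rpm = 6790 → n = rpm/60 = 113.166667 rev/s
J = V / (n·D) = 16.94 / (113.166667 × 0.376) = 0.398114
regime bands: climb J<0.5213 | cruise [0.5213, 1.0426) | windmill J≥1.0426
J = 0.3981 → climb

J = 0.3981, regime = climb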